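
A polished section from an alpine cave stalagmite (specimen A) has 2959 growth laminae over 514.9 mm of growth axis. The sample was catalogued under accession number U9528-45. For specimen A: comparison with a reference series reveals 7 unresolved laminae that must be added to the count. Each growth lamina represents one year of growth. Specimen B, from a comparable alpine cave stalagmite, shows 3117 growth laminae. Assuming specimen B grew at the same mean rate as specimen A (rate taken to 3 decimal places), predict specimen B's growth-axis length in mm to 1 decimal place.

542.4 mm

Specimen A: after corrections the count is 2959 + 7 = 2966 growth laminae.
A: Mean rate = 514.9 mm / 2966 years ≈ 0.174 mm/year.
B's length ≈ 0.174 × 3117 = 542.4 mm.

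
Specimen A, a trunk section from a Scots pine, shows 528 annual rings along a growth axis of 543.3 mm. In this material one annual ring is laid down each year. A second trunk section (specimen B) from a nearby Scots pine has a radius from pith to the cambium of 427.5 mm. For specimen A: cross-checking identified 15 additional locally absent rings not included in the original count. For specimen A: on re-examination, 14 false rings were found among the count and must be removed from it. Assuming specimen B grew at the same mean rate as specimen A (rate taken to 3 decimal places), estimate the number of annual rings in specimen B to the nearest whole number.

Specimen A: adjusted count: 528 − 14 + 15 = 529 annual rings.
A: Mean rate = 543.3 mm / 529 years ≈ 1.027 mm/yr.
Specimen B: 427.5 mm / 1.027 mm per year = 416.26 years ≈ 416 annual rings.

416 annual rings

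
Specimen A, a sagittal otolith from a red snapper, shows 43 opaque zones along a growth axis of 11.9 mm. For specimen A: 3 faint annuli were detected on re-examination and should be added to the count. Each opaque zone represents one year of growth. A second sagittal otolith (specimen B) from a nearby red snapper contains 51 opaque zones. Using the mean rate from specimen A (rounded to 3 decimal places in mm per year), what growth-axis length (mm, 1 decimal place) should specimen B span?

Specimen A: correcting the raw count gives 43 + 3 = 46 true opaque zones.
A: Extension rate ≈ 11.9 / 46 = 0.259 mm/yr.
Length of B = 0.259 × 51 = 13.2 mm.

13.2 mm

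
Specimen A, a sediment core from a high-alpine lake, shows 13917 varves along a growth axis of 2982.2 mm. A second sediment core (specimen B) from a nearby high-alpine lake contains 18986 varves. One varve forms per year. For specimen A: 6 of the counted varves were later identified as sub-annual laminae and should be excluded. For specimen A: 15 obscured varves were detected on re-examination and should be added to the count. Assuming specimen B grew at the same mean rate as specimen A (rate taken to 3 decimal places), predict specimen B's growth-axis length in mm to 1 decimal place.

4063.0 mm

Specimen A: adjusted count: 13917 − 6 + 15 = 13926 varves.
A: Mean rate = 2982.2 mm / 13926 years ≈ 0.214 mm per year.
B's length ≈ 0.214 × 18986 = 4063.0 mm.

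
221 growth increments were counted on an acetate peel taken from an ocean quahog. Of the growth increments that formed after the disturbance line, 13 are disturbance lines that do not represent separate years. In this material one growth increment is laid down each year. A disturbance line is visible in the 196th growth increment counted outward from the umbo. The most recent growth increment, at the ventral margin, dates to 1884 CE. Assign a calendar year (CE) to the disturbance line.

Between growth increment 196 and the ventral margin there are 221 − 196 = 25 growth increments.
25 − 13 false = 12 true growth increments after the disturbance line.
The growth increment at the ventral margin is 1884 CE, so the disturbance line dates to 1884 − 12 = 1872 CE.

1872 CE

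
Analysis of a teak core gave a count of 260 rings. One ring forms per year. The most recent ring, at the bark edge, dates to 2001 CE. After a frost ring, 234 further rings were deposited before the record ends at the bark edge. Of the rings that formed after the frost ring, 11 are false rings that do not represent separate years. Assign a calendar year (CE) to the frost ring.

1778 CE

There are 234 rings younger than the frost ring.
234 − 11 false = 223 true rings after the frost ring.
Counting back 223 years from 2001 CE places the frost ring in 2001 − 223 = 1778 CE.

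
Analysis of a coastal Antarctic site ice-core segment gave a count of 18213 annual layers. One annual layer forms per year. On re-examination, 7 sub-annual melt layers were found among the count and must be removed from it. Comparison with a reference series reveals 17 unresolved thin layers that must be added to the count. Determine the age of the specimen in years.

18223 years

Adjusted count: 18213 − 7 + 17 = 18223 annual layers.
With a one-to-one annual layer periodicity this is 18223 years.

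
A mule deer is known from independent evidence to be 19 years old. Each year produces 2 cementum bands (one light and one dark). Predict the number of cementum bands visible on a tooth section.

38 cementum bands

With 2 cementum bands per year, 19 years would produce 19 × 2 = 38 cementum bands.
So 38 cementum bands should be present.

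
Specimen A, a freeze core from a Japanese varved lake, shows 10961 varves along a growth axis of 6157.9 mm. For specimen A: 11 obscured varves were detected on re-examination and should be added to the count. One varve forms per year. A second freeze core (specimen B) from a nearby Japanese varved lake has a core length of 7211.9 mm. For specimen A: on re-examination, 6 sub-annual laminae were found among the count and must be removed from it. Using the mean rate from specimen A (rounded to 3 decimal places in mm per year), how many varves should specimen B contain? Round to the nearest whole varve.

Specimen A: correcting the raw count gives 10961 − 6 + 11 = 10966 true varves.
A: Extension rate ≈ 6157.9 / 10966 = 0.562 mm/year.
For B, 7211.9 / 0.562 = 12832.56 years ≈ 12833 varves.

12833 varves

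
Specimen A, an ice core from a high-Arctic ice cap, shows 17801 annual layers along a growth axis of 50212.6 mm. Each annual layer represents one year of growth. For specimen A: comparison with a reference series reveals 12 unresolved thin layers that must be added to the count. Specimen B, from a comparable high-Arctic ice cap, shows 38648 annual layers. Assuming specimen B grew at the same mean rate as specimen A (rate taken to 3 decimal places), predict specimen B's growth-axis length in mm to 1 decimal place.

Specimen A: correcting the raw count gives 17801 + 12 = 17813 true annual layers.
A: 50212.6 mm over 17813 years gives 50212.6 / 17813 ≈ 2.819 mm/yr.
For B, 2.819 mm/year × 38648 years = 108948.7 mm.

108948.7 mm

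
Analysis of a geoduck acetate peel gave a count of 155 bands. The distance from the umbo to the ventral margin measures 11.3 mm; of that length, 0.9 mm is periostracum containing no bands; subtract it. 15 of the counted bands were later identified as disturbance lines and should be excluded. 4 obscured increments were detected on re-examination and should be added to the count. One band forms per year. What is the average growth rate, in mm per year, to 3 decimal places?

0.072 mm per year

Correcting the raw count gives 155 − 15 + 4 = 144 true bands.
Removing the 0.9 mm offcut leaves 11.3 − 0.9 = 10.4 mm.
10.4 mm over 144 years gives 10.4 / 144 ≈ 0.072 mm per year.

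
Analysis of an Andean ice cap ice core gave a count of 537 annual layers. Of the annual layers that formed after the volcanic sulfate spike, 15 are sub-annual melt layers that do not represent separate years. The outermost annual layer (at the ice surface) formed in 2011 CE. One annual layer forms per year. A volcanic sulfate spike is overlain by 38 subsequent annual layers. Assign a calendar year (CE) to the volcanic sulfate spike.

1988 CE

There are 38 annual layers younger than the volcanic sulfate spike.
Excluding 15 false annual layers: 38 − 15 = 23.
The annual layer at the ice surface is 2011 CE, so the volcanic sulfate spike dates to 2011 − 23 = 1988 CE.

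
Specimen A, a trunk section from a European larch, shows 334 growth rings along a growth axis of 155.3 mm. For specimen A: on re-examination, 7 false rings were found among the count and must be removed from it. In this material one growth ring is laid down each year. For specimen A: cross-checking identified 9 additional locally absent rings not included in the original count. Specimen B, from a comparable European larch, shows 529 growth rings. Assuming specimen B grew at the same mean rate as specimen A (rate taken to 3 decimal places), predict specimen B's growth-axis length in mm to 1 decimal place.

Specimen A: correcting the raw count gives 334 − 7 + 9 = 336 true growth rings.
A: Extension rate ≈ 155.3 / 336 = 0.462 mm/yr.
For B, 0.462 mm/year × 529 years = 244.4 mm.

244.4 mm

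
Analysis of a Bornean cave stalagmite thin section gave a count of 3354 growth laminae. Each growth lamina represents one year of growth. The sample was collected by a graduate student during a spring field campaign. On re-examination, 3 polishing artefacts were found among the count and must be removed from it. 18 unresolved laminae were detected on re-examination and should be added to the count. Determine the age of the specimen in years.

3369 yr

Correcting the raw count gives 3354 − 3 + 18 = 3369 true growth laminae.
One growth lamina per year makes the duration 3369 years.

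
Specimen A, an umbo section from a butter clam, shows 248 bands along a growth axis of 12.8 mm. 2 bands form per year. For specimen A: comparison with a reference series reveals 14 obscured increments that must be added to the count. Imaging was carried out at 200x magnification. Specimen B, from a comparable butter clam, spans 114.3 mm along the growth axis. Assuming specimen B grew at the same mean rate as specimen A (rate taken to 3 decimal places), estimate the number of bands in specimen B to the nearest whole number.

Specimen A: correcting the raw count gives 248 + 14 = 262 true bands.
Specimen A: dividing by 2 bands per year: 262 / 2 = 131 years.
A: 12.8 mm over 131 years gives 12.8 / 131 ≈ 0.098 mm/yr.
B spans 114.3 / 0.098 = 1166.33 years; at 2 bands per year that is 1166.33 × 2 ≈ 2333 bands.

2333 bands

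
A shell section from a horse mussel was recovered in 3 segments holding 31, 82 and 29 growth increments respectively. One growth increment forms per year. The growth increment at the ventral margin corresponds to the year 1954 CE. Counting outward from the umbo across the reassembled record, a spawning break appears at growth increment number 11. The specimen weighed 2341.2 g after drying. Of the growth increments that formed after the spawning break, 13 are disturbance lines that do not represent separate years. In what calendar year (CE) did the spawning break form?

1836 CE

Total growth increments = 31 + 82 + 29 = 142.
Between growth increment 11 and the ventral margin there are 142 − 11 = 131 growth increments.
131 − 13 false = 118 true growth increments after the spawning break.
1954 − 118 = 1836 CE.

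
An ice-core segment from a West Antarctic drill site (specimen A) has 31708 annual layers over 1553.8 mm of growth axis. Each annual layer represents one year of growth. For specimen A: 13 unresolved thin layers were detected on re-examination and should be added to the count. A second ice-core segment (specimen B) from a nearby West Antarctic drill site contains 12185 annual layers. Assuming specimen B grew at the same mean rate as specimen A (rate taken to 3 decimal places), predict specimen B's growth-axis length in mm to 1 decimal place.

Specimen A: after corrections the count is 31708 + 13 = 31721 annual layers.
A: 1553.8 mm over 31721 years gives 1553.8 / 31721 ≈ 0.049 mm/year.
B's length ≈ 0.049 × 12185 = 597.1 mm.

597.1 mm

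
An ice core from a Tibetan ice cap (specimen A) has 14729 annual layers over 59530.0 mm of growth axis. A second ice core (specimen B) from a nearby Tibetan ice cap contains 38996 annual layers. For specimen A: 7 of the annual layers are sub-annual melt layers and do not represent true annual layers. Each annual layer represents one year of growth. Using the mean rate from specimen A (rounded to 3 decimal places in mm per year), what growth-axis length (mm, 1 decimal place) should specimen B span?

157699.8 mm

Specimen A: adjusted count: 14729 − 7 = 14722 annual layers.
A: Mean rate = 59530.0 mm / 14722 years ≈ 4.044 mm/year.
Length of B = 4.044 × 38996 = 157699.8 mm.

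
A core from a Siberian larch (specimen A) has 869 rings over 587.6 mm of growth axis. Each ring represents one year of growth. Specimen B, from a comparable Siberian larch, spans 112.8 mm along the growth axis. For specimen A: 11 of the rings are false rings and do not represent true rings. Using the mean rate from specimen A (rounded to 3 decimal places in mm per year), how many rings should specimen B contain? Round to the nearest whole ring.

165 rings

Specimen A: adjusted count: 869 − 11 = 858 rings.
A: Extension rate ≈ 587.6 / 858 = 0.685 mm/year.
B spans 112.8 / 0.685 = 164.67 years ≈ 165 rings.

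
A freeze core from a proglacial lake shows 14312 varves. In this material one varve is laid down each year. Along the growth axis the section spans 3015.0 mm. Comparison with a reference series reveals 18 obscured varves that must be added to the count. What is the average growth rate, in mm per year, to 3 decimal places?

0.210 mm per year

Correcting the raw count gives 14312 + 18 = 14330 true varves.
Mean rate = 3015.0 mm / 14330 years ≈ 0.210 mm per year.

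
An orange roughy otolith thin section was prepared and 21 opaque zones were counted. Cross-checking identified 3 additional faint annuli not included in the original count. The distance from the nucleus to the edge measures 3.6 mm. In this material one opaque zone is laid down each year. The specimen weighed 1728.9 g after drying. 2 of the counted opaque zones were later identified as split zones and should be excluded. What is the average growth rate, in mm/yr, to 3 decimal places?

0.164 mm/yr

Adjusted count: 21 − 2 + 3 = 22 opaque zones.
Extension rate ≈ 3.6 / 22 = 0.164 mm/yr.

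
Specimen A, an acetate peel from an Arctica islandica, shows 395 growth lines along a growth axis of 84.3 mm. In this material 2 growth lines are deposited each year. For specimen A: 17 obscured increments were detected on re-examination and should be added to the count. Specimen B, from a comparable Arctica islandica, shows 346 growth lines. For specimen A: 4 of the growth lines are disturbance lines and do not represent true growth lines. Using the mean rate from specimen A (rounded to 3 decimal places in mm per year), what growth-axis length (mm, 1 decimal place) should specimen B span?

Specimen A: after corrections the count is 395 − 4 + 17 = 408 growth lines.
Specimen A: dividing by 2 growth lines per year: 408 / 2 = 204 years.
A: Mean rate = 84.3 mm / 204 years ≈ 0.413 mm/year.
Specimen B: dividing by 2 growth lines per year: 346 / 2 = 173 years. For B, 0.413 mm/year × 173 years = 71.4 mm.

71.4 mm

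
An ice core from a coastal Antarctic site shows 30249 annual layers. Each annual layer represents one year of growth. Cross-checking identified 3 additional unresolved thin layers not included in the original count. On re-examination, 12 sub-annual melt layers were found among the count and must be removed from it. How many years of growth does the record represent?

30240 years

True annual layer count = 30249 − 12 + 3 = 30240.
At one annual layer per year, that is 30240 years.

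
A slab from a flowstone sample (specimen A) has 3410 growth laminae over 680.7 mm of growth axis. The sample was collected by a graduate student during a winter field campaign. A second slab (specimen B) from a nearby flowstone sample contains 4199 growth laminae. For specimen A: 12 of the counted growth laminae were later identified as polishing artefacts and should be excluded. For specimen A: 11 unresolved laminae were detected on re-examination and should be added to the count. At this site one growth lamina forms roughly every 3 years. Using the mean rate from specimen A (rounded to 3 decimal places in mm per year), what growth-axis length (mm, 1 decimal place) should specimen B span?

844.0 mm

Specimen A: after corrections the count is 3410 − 12 + 11 = 3409 growth laminae.
Specimen A: multiplying by 3 years per growth lamina: 3409 × 3 = 10227 years.
A: Mean rate = 680.7 mm / 10227 years ≈ 0.067 mm per year.
Specimen B: multiplying by 3 years per growth lamina: 4199 × 3 = 12597 years. B's length ≈ 0.067 × 12597 = 844.0 mm.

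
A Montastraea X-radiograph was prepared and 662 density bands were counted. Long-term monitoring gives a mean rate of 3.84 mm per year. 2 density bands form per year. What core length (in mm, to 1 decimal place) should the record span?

1271.0 mm

With 2 density bands per year, 662 / 2 = 331 years.
Length ≈ 3.84 × 331 = 1271.0 mm.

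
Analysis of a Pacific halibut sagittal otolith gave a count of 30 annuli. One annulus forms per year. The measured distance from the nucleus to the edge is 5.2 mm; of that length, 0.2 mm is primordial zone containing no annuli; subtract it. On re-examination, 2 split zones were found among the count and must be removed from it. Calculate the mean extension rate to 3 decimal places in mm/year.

0.179 mm/year

After corrections the count is 30 − 2 = 28 annuli.
The growth record spans 5.2 − 0.2 = 5.0 mm.
Mean rate = 5.0 mm / 28 years ≈ 0.179 mm/year.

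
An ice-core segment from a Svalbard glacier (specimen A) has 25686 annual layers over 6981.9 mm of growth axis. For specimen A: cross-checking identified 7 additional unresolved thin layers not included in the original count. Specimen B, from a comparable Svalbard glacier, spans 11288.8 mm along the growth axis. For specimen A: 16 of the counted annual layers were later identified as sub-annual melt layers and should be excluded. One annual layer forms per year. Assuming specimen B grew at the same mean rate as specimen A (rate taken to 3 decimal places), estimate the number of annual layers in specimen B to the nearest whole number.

41503 annual layers

Specimen A: after corrections the count is 25686 − 16 + 7 = 25677 annual layers.
A: Extension rate ≈ 6981.9 / 25677 = 0.272 mm per year.
B spans 11288.8 / 0.272 = 41502.94 years ≈ 41503 annual layers.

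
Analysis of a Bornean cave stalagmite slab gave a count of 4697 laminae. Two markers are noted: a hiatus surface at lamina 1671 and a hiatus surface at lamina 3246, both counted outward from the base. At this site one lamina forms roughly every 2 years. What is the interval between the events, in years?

3150 years

Separation: 3246 − 1671 = 1575 laminae.
At 2 years per lamina, 1575 × 2 = 3150 years.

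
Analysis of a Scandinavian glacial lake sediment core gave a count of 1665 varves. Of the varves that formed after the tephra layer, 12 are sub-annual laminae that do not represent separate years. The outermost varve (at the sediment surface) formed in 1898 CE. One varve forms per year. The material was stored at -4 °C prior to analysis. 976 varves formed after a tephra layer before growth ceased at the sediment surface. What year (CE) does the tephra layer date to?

976 varves post-date the tephra layer.
976 − 12 false = 964 true varves after the tephra layer.
Counting back 964 years from 1898 CE places the tephra layer in 1898 − 964 = 934 CE.

934 CE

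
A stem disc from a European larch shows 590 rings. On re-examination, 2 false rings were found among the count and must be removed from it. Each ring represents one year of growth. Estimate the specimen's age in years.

588 years

True ring count = 590 − 2 = 588.
One ring per year makes the duration 588 years.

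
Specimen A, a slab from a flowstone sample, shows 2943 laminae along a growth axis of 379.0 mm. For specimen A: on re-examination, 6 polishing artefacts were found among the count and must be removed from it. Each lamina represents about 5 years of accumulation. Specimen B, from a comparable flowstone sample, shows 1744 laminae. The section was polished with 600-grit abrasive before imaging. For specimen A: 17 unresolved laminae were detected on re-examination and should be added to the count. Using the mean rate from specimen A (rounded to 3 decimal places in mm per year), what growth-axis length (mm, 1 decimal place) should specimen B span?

226.7 mm

Specimen A: true lamina count = 2943 − 6 + 17 = 2954.
Specimen A: at 5 years per lamina, 2954 × 5 = 14770 years.
A: 379.0 mm over 14770 years gives 379.0 / 14770 ≈ 0.026 mm/year.
Specimen B: 1744 laminae at 5 years each span 1744 × 5 = 8720 years. B's length ≈ 0.026 × 8720 = 226.7 mm.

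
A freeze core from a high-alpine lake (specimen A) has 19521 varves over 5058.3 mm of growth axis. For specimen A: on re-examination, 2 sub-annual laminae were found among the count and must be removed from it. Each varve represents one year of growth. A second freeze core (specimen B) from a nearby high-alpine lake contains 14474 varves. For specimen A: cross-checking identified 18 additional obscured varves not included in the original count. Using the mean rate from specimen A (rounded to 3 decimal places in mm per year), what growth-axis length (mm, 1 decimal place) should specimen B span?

3748.8 mm

Specimen A: adjusted count: 19521 − 2 + 18 = 19537 varves.
A: Extension rate ≈ 5058.3 / 19537 = 0.259 mm per year.
Length of B = 0.259 × 14474 = 3748.8 mm.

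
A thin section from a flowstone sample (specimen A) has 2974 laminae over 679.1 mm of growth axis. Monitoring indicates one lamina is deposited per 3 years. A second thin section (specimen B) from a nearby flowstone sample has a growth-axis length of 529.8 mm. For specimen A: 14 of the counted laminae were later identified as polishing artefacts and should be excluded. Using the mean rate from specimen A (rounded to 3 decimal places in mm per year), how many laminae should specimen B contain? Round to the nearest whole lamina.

2324 laminae

Specimen A: true lamina count = 2974 − 14 = 2960.
Specimen A: at 3 years per lamina, 2960 × 3 = 8880 years.
A: Extension rate ≈ 679.1 / 8880 = 0.076 mm/year.
For B, 529.8 / 0.076 = 6971.05 years; at 3 years per lamina that is 6971.05 / 3 ≈ 2324 laminae.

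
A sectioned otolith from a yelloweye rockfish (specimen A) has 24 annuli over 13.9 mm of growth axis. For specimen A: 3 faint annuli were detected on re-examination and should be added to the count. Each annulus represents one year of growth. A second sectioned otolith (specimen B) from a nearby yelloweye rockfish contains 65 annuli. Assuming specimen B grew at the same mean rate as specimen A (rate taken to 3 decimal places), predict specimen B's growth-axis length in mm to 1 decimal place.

33.5 mm

Specimen A: adjusted count: 24 + 3 = 27 annuli.
A: Mean rate = 13.9 mm / 27 years ≈ 0.515 mm per year.
For B, 0.515 mm/year × 65 years = 33.5 mm.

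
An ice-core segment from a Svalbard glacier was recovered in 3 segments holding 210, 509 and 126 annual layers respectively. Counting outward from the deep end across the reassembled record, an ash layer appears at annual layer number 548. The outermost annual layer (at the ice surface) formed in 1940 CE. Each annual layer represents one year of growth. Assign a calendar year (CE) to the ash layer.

Total annual layers = 210 + 509 + 126 = 845.
The ash layer sits at annual layer 548 from the deep end, so 845 − 548 = 297 annual layers formed after it.
1940 − 297 = 1643 CE.

1643 CE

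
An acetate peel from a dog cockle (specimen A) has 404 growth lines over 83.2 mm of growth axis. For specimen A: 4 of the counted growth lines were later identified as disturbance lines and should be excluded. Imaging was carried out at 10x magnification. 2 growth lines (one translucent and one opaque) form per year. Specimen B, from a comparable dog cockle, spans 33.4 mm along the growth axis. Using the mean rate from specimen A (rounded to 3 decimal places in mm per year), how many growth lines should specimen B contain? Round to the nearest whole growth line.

Specimen A: after corrections the count is 404 − 4 = 400 growth lines.
Specimen A: 400 growth lines at 2 per year is 400 / 2 = 200 years.
A: 83.2 mm over 200 years gives 83.2 / 200 ≈ 0.416 mm/year.
For B, 33.4 / 0.416 = 80.29 years; at 2 growth lines per year that is 80.29 × 2 ≈ 161 growth lines.

161 growth lines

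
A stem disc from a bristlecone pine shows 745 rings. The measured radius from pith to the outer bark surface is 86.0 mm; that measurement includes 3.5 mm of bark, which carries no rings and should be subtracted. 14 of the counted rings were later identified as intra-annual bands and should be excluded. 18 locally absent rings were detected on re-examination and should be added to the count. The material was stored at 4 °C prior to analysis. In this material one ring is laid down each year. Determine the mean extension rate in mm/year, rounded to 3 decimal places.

0.110 mm/year

Correcting the raw count gives 745 − 14 + 18 = 749 true rings.
Net length = 86.0 − 3.5 = 82.5 mm.
82.5 mm over 749 years gives 82.5 / 749 ≈ 0.110 mm/year.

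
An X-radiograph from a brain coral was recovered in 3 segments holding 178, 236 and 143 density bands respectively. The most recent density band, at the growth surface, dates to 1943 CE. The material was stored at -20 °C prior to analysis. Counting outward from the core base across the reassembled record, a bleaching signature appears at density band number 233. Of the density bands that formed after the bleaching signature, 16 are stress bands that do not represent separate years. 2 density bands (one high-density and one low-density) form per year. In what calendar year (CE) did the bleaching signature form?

Total density bands = 178 + 236 + 143 = 557.
The bleaching signature sits at density band 233 from the core base, so 557 − 233 = 324 density bands formed after it.
Excluding 16 false density bands: 324 − 16 = 308.
308 density bands at 2 per year is 308 / 2 = 154 years.
The density band at the growth surface is 1943 CE, so the bleaching signature dates to 1943 − 154 = 1789 CE.

1789 CE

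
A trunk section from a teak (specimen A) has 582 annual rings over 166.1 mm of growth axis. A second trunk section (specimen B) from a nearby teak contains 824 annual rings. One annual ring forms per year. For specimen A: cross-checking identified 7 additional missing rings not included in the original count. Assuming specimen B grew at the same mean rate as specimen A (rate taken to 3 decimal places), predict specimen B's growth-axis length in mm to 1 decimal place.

232.4 mm

Specimen A: correcting the raw count gives 582 + 7 = 589 true annual rings.
A: 166.1 mm over 589 years gives 166.1 / 589 ≈ 0.282 mm/yr.
Length of B = 0.282 × 824 = 232.4 mm.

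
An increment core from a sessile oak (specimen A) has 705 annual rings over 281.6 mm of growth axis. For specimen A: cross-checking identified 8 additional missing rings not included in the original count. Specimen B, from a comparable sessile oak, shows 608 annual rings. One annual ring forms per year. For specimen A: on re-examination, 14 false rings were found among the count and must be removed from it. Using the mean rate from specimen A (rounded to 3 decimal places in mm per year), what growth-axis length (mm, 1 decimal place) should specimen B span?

Specimen A: after corrections the count is 705 − 14 + 8 = 699 annual rings.
A: 281.6 mm over 699 years gives 281.6 / 699 ≈ 0.403 mm/year.
For B, 0.403 mm/year × 608 years = 245.0 mm.

245.0 mm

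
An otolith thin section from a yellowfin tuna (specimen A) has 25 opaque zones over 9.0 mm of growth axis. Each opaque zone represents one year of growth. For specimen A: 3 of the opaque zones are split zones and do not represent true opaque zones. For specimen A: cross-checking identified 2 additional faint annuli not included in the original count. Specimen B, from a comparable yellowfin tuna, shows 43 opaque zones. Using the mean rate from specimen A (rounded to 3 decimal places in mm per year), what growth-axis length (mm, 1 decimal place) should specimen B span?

16.1 mm

Specimen A: true opaque zone count = 25 − 3 + 2 = 24.
A: Extension rate ≈ 9.0 / 24 = 0.375 mm/year.
Length of B = 0.375 × 43 = 16.1 mm.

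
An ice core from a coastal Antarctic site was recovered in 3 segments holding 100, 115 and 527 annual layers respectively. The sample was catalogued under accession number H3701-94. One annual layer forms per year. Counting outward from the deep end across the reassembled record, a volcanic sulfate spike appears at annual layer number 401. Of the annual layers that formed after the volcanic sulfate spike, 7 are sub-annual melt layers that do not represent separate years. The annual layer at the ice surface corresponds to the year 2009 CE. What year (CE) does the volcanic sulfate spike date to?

Total annual layers = 100 + 115 + 527 = 742.
The volcanic sulfate spike sits at annual layer 401 from the deep end, so 742 − 401 = 341 annual layers formed after it.
341 − 7 false = 334 true annual layers after the volcanic sulfate spike.
Counting back 334 years from 2009 CE places the volcanic sulfate spike in 2009 − 334 = 1675 CE.

1675 CE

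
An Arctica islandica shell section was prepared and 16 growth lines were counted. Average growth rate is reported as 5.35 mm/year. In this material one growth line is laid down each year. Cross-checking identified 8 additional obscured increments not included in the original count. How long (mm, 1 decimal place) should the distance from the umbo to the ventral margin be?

128.4 mm

Correcting the raw count gives 16 + 8 = 24 true growth lines.
Predicted length = 5.35 mm/year × 24 years = 128.4 mm.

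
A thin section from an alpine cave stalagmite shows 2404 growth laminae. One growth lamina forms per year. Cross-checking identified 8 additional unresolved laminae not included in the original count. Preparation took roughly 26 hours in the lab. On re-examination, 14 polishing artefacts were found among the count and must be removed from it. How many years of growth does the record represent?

2398 years

Correcting the raw count gives 2404 − 14 + 8 = 2398 true growth laminae.
One growth lamina per year makes the duration 2398 years.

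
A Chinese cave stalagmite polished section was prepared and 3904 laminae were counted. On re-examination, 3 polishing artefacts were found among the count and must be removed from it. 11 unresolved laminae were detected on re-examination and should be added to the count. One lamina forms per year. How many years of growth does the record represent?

3912 yr

True lamina count = 3904 − 3 + 11 = 3912.
With a one-to-one lamina periodicity this is 3912 years.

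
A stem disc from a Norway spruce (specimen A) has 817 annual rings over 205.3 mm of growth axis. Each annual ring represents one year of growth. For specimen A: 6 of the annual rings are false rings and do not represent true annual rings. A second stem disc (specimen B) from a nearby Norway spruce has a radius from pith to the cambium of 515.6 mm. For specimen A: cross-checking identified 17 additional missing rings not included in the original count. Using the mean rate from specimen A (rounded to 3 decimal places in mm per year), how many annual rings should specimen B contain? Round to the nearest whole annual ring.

2079 annual rings

Specimen A: correcting the raw count gives 817 − 6 + 17 = 828 true annual rings.
A: 205.3 mm over 828 years gives 205.3 / 828 ≈ 0.248 mm/yr.
Specimen B: 515.6 mm / 0.248 mm per year = 2079.03 years ≈ 2079 annual rings.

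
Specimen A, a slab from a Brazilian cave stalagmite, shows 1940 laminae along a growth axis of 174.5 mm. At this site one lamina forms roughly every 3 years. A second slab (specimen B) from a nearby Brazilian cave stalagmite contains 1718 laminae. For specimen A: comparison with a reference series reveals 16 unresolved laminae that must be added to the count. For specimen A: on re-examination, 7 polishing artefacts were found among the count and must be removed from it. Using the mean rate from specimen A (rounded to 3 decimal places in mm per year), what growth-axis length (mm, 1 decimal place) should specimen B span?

Specimen A: after corrections the count is 1940 − 7 + 16 = 1949 laminae.
Specimen A: multiplying by 3 years per lamina: 1949 × 3 = 5847 years.
A: Mean rate = 174.5 mm / 5847 years ≈ 0.030 mm/year.
Specimen B: multiplying by 3 years per lamina: 1718 × 3 = 5154 years. For B, 0.030 mm/year × 5154 years = 154.6 mm.

154.6 mm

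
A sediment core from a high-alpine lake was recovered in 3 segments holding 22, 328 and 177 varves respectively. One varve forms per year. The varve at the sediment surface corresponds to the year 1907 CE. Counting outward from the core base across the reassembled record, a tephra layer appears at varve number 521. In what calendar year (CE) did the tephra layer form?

Total varves = 22 + 328 + 177 = 527.
Between varve 521 and the sediment surface there are 527 − 521 = 6 varves.
The varve at the sediment surface is 1907 CE, so the tephra layer dates to 1907 − 6 = 1901 CE.

1901 CE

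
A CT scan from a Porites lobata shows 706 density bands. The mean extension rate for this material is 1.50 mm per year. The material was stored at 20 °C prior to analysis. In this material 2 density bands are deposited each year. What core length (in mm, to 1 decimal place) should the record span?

Dividing by 2 density bands per year: 706 / 2 = 353 years.
Length ≈ 1.50 × 353 = 529.5 mm.

529.5 mm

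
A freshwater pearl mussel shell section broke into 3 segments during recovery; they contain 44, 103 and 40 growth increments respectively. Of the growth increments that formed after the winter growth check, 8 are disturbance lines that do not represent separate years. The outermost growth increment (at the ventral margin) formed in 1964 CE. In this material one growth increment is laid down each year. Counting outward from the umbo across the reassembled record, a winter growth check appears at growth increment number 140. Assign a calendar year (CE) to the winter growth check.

Total growth increments = 44 + 103 + 40 = 187.
187 − 140 = 47 growth increments lie beyond the winter growth check toward the ventral margin.
Removing the 8 false growth increments leaves 47 − 8 = 39 true growth increments beyond the winter growth check.
Counting back 39 years from 1964 CE places the winter growth check in 1964 − 39 = 1925 CE.

1925 CE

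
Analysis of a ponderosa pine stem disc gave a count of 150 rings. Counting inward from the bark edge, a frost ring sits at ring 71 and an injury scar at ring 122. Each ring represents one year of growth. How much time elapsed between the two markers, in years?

122 − 71 = 51 rings lie between the two events.
At one ring per year, 51 years elapsed between them.

51 years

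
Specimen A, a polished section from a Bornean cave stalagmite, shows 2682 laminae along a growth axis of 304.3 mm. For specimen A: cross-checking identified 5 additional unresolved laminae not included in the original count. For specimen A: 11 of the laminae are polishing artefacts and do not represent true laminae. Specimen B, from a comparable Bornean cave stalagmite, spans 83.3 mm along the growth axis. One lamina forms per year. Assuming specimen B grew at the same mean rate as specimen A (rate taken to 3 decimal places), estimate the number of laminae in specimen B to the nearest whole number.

731 laminae

Specimen A: correcting the raw count gives 2682 − 11 + 5 = 2676 true laminae.
A: Extension rate ≈ 304.3 / 2676 = 0.114 mm/year.
B spans 83.3 / 0.114 = 730.70 years ≈ 731 laminae.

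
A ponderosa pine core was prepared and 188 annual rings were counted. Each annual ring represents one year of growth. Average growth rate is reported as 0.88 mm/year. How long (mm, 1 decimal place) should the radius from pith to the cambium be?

165.4 mm

188 years of growth are recorded.
Length ≈ 0.88 × 188 = 165.4 mm.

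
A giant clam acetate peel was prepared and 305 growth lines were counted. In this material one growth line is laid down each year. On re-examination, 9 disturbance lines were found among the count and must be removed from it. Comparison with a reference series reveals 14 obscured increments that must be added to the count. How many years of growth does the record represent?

Adjusted count: 305 − 9 + 14 = 310 growth lines.
At one growth line per year, that is 310 years.

310 years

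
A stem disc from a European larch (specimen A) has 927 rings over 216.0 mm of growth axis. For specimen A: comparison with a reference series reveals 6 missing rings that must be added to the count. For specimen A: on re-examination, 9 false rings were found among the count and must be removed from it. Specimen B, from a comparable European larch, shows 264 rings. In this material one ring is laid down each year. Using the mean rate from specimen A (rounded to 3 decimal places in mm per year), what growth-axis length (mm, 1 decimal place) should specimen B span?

Specimen A: adjusted count: 927 − 9 + 6 = 924 rings.
A: Mean rate = 216.0 mm / 924 years ≈ 0.234 mm per year.
For B, 0.234 mm/year × 264 years = 61.8 mm.

61.8 mm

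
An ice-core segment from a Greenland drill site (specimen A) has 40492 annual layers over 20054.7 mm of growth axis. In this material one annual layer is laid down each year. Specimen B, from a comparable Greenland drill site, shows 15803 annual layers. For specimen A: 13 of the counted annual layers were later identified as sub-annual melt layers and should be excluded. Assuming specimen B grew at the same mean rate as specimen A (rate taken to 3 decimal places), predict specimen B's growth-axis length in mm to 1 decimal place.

7822.5 mm

Specimen A: correcting the raw count gives 40492 − 13 = 40479 true annual layers.
A: Extension rate ≈ 20054.7 / 40479 = 0.495 mm per year.
Length of B = 0.495 × 15803 = 7822.5 mm.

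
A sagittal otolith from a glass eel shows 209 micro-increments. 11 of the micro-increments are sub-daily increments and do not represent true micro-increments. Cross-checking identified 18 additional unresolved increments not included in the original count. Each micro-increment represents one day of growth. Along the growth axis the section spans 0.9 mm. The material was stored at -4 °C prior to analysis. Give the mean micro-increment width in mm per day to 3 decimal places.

0.004 mm per day

True micro-increment count = 209 − 11 + 18 = 216.
Extension rate ≈ 0.9 / 216 = 0.004 mm per day.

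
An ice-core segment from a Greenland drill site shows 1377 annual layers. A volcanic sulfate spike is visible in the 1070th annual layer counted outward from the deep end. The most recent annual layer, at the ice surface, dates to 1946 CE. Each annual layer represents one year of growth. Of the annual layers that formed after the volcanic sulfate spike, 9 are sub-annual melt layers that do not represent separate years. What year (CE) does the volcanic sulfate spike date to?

1648 CE

1377 − 1070 = 307 annual layers lie beyond the volcanic sulfate spike toward the ice surface.
Removing the 9 false annual layers leaves 307 − 9 = 298 true annual layers beyond the volcanic sulfate spike.
1946 − 298 = 1648 CE.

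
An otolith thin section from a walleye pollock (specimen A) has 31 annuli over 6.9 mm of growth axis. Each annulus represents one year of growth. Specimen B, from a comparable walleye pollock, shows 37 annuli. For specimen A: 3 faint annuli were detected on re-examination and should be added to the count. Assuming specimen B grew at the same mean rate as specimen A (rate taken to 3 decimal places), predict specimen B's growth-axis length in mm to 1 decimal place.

7.5 mm

Specimen A: true annulus count = 31 + 3 = 34.
A: Extension rate ≈ 6.9 / 34 = 0.203 mm per year.
B's length ≈ 0.203 × 37 = 7.5 mm.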